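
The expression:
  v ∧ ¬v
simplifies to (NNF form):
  False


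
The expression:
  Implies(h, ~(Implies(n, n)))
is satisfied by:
  {h: False}


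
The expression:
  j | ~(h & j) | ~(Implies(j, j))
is always true.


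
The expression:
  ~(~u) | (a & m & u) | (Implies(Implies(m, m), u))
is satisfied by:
  {u: True}


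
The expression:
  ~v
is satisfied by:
  {v: False}


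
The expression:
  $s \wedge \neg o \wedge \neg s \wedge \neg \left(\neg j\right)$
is never true.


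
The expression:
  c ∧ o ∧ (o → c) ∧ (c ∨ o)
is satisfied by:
  {c: True, o: True}


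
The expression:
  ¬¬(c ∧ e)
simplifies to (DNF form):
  c ∧ e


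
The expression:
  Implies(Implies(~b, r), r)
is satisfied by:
  {r: True, b: False}
  {b: False, r: False}
  {b: True, r: True}


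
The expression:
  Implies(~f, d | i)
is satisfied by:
  {i: True, d: True, f: True}
  {i: True, d: True, f: False}
  {i: True, f: True, d: False}
  {i: True, f: False, d: False}
  {d: True, f: True, i: False}
  {d: True, f: False, i: False}
  {f: True, d: False, i: False}


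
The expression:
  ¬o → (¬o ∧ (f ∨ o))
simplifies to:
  f ∨ o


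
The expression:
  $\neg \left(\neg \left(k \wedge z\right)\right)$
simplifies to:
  $k \wedge z$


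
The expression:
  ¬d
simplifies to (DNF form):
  ¬d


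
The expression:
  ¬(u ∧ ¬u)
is always true.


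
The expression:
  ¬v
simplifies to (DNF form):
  ¬v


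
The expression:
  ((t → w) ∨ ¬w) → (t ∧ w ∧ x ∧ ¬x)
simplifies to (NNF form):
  False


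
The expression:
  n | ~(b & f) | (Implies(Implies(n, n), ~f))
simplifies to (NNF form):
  n | ~b | ~f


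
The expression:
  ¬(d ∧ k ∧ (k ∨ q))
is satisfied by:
  {k: False, d: False}
  {d: True, k: False}
  {k: True, d: False}


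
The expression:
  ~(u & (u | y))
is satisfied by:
  {u: False}


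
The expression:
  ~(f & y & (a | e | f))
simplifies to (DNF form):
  ~f | ~y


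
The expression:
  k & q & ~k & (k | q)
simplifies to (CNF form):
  False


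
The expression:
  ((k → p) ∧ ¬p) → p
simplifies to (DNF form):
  k ∨ p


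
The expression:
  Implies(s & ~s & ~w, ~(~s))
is always true.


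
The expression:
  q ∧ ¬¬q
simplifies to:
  q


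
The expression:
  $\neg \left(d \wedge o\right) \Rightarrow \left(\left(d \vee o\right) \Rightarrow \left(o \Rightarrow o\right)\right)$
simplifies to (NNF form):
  $\text{True}$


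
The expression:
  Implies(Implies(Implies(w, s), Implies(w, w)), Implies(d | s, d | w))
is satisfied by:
  {d: True, w: True, s: False}
  {d: True, s: False, w: False}
  {w: True, s: False, d: False}
  {w: False, s: False, d: False}
  {d: True, w: True, s: True}
  {d: True, s: True, w: False}
  {w: True, s: True, d: False}


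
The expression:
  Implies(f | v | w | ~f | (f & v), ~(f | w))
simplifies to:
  ~f & ~w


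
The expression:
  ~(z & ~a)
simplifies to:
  a | ~z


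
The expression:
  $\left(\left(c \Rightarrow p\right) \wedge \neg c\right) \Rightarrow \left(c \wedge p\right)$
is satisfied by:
  {c: True}


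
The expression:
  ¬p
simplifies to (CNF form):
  ¬p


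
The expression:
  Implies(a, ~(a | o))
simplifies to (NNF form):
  ~a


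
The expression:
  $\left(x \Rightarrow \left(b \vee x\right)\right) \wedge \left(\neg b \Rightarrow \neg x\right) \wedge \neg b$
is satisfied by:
  {x: False, b: False}


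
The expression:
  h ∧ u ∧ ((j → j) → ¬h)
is never true.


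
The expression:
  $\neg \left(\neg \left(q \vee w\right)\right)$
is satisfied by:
  {q: True, w: True}
  {q: True, w: False}
  {w: True, q: False}


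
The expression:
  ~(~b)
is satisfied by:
  {b: True}


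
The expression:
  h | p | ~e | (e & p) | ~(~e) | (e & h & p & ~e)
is always true.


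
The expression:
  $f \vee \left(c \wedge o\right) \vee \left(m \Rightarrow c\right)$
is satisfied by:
  {c: True, f: True, m: False}
  {c: True, f: False, m: False}
  {f: True, c: False, m: False}
  {c: False, f: False, m: False}
  {c: True, m: True, f: True}
  {c: True, m: True, f: False}
  {m: True, f: True, c: False}


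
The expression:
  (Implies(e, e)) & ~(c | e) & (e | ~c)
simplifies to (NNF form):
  ~c & ~e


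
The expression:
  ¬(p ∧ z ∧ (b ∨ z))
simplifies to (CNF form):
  ¬p ∨ ¬z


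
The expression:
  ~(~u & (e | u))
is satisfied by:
  {u: True, e: False}
  {e: False, u: False}
  {e: True, u: True}


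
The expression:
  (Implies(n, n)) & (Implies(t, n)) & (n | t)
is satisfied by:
  {n: True}


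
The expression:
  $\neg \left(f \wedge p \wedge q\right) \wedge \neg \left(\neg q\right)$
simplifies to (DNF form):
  $\left(q \wedge \neg f\right) \vee \left(q \wedge \neg p\right)$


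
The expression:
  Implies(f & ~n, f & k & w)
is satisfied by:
  {n: True, k: True, w: True, f: False}
  {n: True, k: True, w: False, f: False}
  {n: True, w: True, k: False, f: False}
  {n: True, w: False, k: False, f: False}
  {k: True, w: True, n: False, f: False}
  {k: True, w: False, n: False, f: False}
  {w: True, n: False, k: False, f: False}
  {w: False, n: False, k: False, f: False}
  {f: True, n: True, k: True, w: True}
  {f: True, n: True, k: True, w: False}
  {f: True, n: True, w: True, k: False}
  {f: True, n: True, w: False, k: False}
  {f: True, k: True, w: True, n: False}


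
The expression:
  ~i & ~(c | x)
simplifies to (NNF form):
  ~c & ~i & ~x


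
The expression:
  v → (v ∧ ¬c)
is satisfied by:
  {v: False, c: False}
  {c: True, v: False}
  {v: True, c: False}


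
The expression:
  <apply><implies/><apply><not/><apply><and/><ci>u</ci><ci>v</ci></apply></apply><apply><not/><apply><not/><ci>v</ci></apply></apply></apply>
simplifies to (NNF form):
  <ci>v</ci>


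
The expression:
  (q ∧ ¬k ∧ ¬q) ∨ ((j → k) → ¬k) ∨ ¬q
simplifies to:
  ¬k ∨ ¬q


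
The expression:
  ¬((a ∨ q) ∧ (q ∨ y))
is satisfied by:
  {q: False, y: False, a: False}
  {a: True, q: False, y: False}
  {y: True, q: False, a: False}


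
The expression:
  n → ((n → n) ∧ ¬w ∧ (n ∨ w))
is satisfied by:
  {w: False, n: False}
  {n: True, w: False}
  {w: True, n: False}


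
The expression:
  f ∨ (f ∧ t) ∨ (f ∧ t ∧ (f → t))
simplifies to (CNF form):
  f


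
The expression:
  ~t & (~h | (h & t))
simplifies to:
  ~h & ~t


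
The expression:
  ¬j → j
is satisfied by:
  {j: True}


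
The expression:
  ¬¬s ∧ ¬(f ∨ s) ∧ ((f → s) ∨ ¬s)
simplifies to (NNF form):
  False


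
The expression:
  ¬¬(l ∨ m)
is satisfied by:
  {m: True, l: True}
  {m: True, l: False}
  {l: True, m: False}


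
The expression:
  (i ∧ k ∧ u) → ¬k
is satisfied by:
  {u: False, k: False, i: False}
  {i: True, u: False, k: False}
  {k: True, u: False, i: False}
  {i: True, k: True, u: False}
  {u: True, i: False, k: False}
  {i: True, u: True, k: False}
  {k: True, u: True, i: False}


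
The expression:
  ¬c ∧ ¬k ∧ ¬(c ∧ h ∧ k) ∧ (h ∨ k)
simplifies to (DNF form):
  h ∧ ¬c ∧ ¬k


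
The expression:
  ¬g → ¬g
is always true.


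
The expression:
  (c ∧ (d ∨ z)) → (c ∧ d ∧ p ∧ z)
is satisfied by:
  {p: True, c: False, z: False, d: False}
  {p: False, c: False, z: False, d: False}
  {d: True, p: True, c: False, z: False}
  {d: True, p: False, c: False, z: False}
  {z: True, p: True, c: False, d: False}
  {z: True, p: False, c: False, d: False}
  {d: True, z: True, p: True, c: False}
  {d: True, z: True, p: False, c: False}
  {c: True, p: True, d: False, z: False}
  {c: True, p: False, d: False, z: False}
  {d: True, z: True, c: True, p: True}


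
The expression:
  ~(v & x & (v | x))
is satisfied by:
  {v: False, x: False}
  {x: True, v: False}
  {v: True, x: False}


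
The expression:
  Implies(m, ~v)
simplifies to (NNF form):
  ~m | ~v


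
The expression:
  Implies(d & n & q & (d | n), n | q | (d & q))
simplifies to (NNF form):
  True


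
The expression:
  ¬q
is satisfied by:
  {q: False}


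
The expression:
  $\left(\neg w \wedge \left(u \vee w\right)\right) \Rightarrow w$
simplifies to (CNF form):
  $w \vee \neg u$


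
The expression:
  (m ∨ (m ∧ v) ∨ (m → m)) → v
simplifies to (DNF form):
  v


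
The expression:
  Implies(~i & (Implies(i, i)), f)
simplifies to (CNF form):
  f | i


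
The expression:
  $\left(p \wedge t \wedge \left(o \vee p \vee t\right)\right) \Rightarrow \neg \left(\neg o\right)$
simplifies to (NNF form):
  $o \vee \neg p \vee \neg t$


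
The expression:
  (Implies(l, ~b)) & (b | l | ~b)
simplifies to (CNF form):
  ~b | ~l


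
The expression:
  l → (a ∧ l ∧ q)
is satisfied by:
  {a: True, q: True, l: False}
  {a: True, q: False, l: False}
  {q: True, a: False, l: False}
  {a: False, q: False, l: False}
  {a: True, l: True, q: True}


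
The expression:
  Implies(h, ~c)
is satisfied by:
  {h: False, c: False}
  {c: True, h: False}
  {h: True, c: False}


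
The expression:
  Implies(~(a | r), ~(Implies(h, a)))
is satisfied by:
  {r: True, a: True, h: True}
  {r: True, a: True, h: False}
  {r: True, h: True, a: False}
  {r: True, h: False, a: False}
  {a: True, h: True, r: False}
  {a: True, h: False, r: False}
  {h: True, a: False, r: False}


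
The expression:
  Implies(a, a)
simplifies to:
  True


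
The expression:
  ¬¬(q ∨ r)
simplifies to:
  q ∨ r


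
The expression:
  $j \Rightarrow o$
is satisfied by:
  {o: True, j: False}
  {j: False, o: False}
  {j: True, o: True}


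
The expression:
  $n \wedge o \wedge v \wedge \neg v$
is never true.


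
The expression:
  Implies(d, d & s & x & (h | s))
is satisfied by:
  {s: True, x: True, d: False}
  {s: True, x: False, d: False}
  {x: True, s: False, d: False}
  {s: False, x: False, d: False}
  {d: True, s: True, x: True}


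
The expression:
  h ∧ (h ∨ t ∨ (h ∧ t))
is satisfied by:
  {h: True}


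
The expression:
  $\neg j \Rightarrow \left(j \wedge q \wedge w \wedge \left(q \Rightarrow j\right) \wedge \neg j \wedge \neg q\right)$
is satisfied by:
  {j: True}


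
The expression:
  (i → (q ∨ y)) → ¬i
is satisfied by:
  {q: False, i: False, y: False}
  {y: True, q: False, i: False}
  {q: True, y: False, i: False}
  {y: True, q: True, i: False}
  {i: True, y: False, q: False}


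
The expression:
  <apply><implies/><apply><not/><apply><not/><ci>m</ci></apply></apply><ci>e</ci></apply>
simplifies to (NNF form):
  <apply><or/><ci>e</ci><apply><not/><ci>m</ci></apply></apply>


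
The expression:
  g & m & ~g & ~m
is never true.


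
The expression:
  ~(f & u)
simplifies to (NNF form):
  ~f | ~u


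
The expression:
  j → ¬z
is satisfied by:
  {z: False, j: False}
  {j: True, z: False}
  {z: True, j: False}


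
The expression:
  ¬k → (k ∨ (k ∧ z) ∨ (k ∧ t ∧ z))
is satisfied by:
  {k: True}


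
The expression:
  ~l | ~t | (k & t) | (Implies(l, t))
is always true.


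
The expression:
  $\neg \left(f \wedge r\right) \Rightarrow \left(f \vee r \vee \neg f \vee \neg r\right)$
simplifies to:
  $\text{True}$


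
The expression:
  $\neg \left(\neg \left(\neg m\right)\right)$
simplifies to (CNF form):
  $\neg m$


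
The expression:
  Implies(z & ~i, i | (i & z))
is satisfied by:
  {i: True, z: False}
  {z: False, i: False}
  {z: True, i: True}


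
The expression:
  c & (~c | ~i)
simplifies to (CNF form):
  c & ~i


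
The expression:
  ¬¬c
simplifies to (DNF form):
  c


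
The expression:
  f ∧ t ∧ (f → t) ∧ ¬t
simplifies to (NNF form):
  False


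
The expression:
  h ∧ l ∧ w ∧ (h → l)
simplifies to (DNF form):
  h ∧ l ∧ w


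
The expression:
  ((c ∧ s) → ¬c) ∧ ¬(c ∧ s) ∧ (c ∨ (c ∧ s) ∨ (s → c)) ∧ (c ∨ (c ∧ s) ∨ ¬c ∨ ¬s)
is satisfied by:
  {s: False}


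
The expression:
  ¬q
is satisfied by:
  {q: False}


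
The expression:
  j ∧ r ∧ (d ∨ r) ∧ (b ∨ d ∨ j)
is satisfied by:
  {r: True, j: True}


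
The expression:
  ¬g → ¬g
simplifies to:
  True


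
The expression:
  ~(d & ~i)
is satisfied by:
  {i: True, d: False}
  {d: False, i: False}
  {d: True, i: True}


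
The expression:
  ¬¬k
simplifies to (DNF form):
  k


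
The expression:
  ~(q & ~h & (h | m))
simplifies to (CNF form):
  h | ~m | ~q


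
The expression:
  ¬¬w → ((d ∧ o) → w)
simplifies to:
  True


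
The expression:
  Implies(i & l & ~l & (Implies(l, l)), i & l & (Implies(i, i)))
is always true.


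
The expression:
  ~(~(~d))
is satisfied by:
  {d: False}


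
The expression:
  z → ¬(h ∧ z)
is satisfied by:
  {h: False, z: False}
  {z: True, h: False}
  {h: True, z: False}


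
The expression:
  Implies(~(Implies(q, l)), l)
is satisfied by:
  {l: True, q: False}
  {q: False, l: False}
  {q: True, l: True}


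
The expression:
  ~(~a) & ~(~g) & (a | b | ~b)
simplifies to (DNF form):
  a & g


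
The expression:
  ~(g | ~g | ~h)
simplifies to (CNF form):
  False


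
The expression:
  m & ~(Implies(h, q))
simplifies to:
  h & m & ~q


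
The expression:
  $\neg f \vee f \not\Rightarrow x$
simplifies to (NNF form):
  $\neg f \vee \neg x$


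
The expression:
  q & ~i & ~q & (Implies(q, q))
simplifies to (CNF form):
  False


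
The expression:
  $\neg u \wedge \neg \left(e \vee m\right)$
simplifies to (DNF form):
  $\neg e \wedge \neg m \wedge \neg u$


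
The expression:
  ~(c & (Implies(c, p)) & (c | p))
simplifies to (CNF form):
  ~c | ~p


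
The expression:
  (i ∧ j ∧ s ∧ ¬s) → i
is always true.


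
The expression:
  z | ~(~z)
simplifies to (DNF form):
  z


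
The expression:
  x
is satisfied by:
  {x: True}


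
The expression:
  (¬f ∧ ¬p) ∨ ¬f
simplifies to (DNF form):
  ¬f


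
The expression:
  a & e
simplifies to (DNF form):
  a & e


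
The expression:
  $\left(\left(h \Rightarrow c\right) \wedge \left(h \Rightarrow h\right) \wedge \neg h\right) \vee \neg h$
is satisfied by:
  {h: False}


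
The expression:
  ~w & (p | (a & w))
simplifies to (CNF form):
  p & ~w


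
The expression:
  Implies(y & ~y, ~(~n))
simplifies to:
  True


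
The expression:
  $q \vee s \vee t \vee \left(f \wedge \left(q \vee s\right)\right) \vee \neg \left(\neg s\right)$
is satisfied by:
  {t: True, q: True, s: True}
  {t: True, q: True, s: False}
  {t: True, s: True, q: False}
  {t: True, s: False, q: False}
  {q: True, s: True, t: False}
  {q: True, s: False, t: False}
  {s: True, q: False, t: False}


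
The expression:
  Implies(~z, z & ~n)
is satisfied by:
  {z: True}


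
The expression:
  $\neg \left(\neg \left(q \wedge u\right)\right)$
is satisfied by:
  {u: True, q: True}


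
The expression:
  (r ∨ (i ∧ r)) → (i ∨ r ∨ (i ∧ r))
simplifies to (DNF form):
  True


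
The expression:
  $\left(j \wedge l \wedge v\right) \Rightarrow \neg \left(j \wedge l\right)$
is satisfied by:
  {l: False, v: False, j: False}
  {j: True, l: False, v: False}
  {v: True, l: False, j: False}
  {j: True, v: True, l: False}
  {l: True, j: False, v: False}
  {j: True, l: True, v: False}
  {v: True, l: True, j: False}


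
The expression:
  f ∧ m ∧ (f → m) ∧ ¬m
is never true.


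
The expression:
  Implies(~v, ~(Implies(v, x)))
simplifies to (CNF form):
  v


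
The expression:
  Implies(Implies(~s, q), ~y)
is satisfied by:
  {q: False, y: False, s: False}
  {s: True, q: False, y: False}
  {q: True, s: False, y: False}
  {s: True, q: True, y: False}
  {y: True, s: False, q: False}


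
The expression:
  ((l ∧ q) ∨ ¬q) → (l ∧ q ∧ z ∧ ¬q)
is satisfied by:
  {q: True, l: False}


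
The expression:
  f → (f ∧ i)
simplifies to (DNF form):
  i ∨ ¬f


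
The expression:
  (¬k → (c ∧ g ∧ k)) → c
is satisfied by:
  {c: True, k: False}
  {k: False, c: False}
  {k: True, c: True}


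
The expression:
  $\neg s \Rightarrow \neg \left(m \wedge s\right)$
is always true.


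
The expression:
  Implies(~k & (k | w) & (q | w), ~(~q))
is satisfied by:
  {k: True, q: True, w: False}
  {k: True, w: False, q: False}
  {q: True, w: False, k: False}
  {q: False, w: False, k: False}
  {k: True, q: True, w: True}
  {k: True, w: True, q: False}
  {q: True, w: True, k: False}


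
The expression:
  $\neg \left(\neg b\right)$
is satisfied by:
  {b: True}


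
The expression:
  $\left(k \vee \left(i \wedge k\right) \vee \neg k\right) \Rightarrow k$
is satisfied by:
  {k: True}


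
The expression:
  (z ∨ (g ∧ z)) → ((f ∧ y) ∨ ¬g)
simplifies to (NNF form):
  (f ∧ y) ∨ ¬g ∨ ¬z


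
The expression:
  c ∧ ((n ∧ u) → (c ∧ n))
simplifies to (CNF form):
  c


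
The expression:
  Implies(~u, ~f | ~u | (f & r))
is always true.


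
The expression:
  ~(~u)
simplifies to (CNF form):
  u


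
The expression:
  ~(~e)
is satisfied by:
  {e: True}


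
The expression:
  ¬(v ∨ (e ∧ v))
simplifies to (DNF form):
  ¬v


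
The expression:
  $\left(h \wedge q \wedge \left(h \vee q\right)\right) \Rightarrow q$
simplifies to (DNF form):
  $\text{True}$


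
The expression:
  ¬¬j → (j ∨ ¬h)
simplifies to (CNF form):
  True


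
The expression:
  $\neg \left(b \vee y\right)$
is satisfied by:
  {y: False, b: False}


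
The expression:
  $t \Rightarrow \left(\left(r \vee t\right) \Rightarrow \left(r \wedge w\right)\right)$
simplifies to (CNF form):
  $\left(r \vee \neg t\right) \wedge \left(w \vee \neg t\right)$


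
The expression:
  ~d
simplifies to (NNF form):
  ~d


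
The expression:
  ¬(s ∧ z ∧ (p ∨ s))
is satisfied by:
  {s: False, z: False}
  {z: True, s: False}
  {s: True, z: False}


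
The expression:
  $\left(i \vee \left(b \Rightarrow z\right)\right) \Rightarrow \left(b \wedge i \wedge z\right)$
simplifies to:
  $b \wedge \left(i \vee \neg z\right) \wedge \left(z \vee \neg i\right)$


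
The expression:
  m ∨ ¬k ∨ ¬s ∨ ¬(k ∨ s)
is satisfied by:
  {m: True, s: False, k: False}
  {s: False, k: False, m: False}
  {m: True, k: True, s: False}
  {k: True, s: False, m: False}
  {m: True, s: True, k: False}
  {s: True, m: False, k: False}
  {m: True, k: True, s: True}


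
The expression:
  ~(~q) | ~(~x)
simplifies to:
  q | x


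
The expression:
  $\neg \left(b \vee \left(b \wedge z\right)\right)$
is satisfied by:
  {b: False}


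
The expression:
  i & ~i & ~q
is never true.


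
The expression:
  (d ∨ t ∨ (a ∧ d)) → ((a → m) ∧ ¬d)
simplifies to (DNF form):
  (m ∧ ¬d) ∨ (¬a ∧ ¬d) ∨ (¬d ∧ ¬t)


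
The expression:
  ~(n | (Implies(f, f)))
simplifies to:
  False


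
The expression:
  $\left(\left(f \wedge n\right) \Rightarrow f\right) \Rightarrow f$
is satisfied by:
  {f: True}


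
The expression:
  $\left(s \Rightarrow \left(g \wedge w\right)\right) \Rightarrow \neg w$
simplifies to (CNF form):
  $\left(s \vee \neg w\right) \wedge \left(\neg g \vee \neg w\right)$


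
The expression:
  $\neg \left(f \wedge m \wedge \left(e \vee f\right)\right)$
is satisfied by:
  {m: False, f: False}
  {f: True, m: False}
  {m: True, f: False}


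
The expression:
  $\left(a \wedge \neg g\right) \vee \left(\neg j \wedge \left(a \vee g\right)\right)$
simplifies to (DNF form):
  $\left(a \wedge \neg g\right) \vee \left(g \wedge \neg j\right)$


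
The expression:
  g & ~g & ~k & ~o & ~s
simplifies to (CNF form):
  False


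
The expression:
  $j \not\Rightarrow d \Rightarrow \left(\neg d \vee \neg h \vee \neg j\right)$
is always true.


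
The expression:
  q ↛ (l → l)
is never true.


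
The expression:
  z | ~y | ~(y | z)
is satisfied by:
  {z: True, y: False}
  {y: False, z: False}
  {y: True, z: True}


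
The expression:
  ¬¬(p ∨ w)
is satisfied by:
  {p: True, w: True}
  {p: True, w: False}
  {w: True, p: False}


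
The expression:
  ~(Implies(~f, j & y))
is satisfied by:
  {f: False, y: False, j: False}
  {j: True, f: False, y: False}
  {y: True, f: False, j: False}


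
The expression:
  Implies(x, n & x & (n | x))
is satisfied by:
  {n: True, x: False}
  {x: False, n: False}
  {x: True, n: True}


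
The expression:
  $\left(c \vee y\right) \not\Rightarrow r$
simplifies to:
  $\neg r \wedge \left(c \vee y\right)$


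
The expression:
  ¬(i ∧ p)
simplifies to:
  ¬i ∨ ¬p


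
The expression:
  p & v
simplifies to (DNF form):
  p & v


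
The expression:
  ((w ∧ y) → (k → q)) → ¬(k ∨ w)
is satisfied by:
  {y: True, q: False, w: False, k: False}
  {y: False, q: False, w: False, k: False}
  {q: True, y: True, k: False, w: False}
  {q: True, k: False, y: False, w: False}
  {w: True, k: True, y: True, q: False}


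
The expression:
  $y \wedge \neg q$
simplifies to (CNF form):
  $y \wedge \neg q$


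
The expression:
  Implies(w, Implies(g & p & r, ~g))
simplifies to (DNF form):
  ~g | ~p | ~r | ~w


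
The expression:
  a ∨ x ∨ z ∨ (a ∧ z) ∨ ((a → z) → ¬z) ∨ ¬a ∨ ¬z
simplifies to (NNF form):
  True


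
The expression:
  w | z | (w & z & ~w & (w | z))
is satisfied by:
  {z: True, w: True}
  {z: True, w: False}
  {w: True, z: False}


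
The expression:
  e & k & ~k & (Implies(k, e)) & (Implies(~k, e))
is never true.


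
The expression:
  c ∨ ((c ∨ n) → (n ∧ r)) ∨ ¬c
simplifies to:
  True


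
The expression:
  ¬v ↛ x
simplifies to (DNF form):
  ¬v ∧ ¬x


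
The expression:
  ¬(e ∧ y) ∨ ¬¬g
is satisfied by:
  {g: True, e: False, y: False}
  {e: False, y: False, g: False}
  {y: True, g: True, e: False}
  {y: True, e: False, g: False}
  {g: True, e: True, y: False}
  {e: True, g: False, y: False}
  {y: True, e: True, g: True}


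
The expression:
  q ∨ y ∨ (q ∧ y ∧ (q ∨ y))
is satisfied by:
  {y: True, q: True}
  {y: True, q: False}
  {q: True, y: False}


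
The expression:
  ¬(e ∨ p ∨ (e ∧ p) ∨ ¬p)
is never true.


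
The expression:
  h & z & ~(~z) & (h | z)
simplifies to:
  h & z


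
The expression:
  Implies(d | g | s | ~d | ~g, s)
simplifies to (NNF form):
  s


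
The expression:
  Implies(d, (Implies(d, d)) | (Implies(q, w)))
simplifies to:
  True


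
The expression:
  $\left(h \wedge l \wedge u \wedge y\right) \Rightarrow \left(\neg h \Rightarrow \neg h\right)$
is always true.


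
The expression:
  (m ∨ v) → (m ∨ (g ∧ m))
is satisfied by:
  {m: True, v: False}
  {v: False, m: False}
  {v: True, m: True}


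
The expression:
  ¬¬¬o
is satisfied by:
  {o: False}


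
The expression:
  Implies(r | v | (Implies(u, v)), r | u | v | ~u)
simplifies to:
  True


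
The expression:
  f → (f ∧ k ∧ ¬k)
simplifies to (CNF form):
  ¬f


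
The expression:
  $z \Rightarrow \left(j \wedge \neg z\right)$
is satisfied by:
  {z: False}


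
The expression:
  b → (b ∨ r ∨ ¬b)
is always true.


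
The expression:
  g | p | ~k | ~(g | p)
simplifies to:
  True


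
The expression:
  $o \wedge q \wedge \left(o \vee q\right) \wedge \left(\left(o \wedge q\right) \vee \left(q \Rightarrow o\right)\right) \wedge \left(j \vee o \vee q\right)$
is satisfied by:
  {o: True, q: True}


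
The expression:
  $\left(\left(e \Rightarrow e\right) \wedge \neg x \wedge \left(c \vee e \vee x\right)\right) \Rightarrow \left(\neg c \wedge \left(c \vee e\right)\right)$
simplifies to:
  $x \vee \neg c$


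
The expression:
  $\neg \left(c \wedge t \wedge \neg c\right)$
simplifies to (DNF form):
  $\text{True}$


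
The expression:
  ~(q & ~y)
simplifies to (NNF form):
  y | ~q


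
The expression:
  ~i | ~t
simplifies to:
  ~i | ~t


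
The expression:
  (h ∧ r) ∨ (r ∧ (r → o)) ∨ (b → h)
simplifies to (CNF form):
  (h ∨ o ∨ ¬b) ∧ (h ∨ r ∨ ¬b)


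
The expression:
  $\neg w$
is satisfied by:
  {w: False}


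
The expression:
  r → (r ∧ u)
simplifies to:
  u ∨ ¬r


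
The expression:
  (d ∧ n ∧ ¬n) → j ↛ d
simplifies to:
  True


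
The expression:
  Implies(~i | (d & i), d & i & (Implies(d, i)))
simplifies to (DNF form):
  i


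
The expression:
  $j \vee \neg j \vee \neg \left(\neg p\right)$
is always true.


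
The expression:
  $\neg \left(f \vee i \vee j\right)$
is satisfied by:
  {i: False, f: False, j: False}


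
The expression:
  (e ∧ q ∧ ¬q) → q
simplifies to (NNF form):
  True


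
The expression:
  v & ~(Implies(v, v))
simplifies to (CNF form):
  False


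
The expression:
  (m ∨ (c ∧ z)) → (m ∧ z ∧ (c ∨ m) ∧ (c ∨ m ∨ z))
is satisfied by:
  {c: False, m: False, z: False}
  {z: True, c: False, m: False}
  {c: True, z: False, m: False}
  {z: True, m: True, c: False}
  {z: True, m: True, c: True}


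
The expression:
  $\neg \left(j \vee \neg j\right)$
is never true.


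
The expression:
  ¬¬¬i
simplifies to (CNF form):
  ¬i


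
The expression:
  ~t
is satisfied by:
  {t: False}


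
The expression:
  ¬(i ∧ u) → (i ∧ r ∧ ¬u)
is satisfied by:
  {i: True, r: True, u: True}
  {i: True, r: True, u: False}
  {i: True, u: True, r: False}


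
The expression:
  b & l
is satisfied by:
  {b: True, l: True}


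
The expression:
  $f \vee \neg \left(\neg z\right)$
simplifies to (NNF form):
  $f \vee z$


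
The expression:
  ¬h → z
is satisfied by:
  {z: True, h: True}
  {z: True, h: False}
  {h: True, z: False}


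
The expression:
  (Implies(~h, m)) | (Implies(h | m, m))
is always true.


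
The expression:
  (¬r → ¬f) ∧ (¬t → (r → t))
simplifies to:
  (r ∧ t) ∨ (¬f ∧ ¬r)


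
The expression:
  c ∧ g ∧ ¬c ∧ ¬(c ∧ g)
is never true.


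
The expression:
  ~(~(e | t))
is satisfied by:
  {t: True, e: True}
  {t: True, e: False}
  {e: True, t: False}


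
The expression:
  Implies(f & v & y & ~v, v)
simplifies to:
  True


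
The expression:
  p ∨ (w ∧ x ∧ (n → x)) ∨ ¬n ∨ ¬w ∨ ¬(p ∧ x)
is always true.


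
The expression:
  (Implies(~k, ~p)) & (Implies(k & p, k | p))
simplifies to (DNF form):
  k | ~p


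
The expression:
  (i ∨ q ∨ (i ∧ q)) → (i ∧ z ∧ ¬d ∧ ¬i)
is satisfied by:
  {q: False, i: False}


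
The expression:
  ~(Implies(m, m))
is never true.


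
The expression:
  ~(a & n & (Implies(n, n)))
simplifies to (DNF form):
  ~a | ~n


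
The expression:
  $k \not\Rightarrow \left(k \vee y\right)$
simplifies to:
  $\text{False}$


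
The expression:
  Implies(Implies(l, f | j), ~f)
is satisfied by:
  {f: False}


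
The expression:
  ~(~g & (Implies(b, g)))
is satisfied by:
  {b: True, g: True}
  {b: True, g: False}
  {g: True, b: False}


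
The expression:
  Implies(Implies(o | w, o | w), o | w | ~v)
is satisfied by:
  {w: True, o: True, v: False}
  {w: True, v: False, o: False}
  {o: True, v: False, w: False}
  {o: False, v: False, w: False}
  {w: True, o: True, v: True}
  {w: True, v: True, o: False}
  {o: True, v: True, w: False}


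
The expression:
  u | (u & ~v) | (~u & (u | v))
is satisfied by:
  {v: True, u: True}
  {v: True, u: False}
  {u: True, v: False}


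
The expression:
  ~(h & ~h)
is always true.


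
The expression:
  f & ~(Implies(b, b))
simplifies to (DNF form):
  False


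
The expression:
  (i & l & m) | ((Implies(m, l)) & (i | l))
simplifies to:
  l | (i & ~m)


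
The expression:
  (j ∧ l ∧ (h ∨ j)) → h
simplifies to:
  h ∨ ¬j ∨ ¬l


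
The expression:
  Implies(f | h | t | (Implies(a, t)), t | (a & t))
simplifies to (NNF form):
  t | (a & ~f & ~h)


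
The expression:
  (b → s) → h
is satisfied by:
  {b: True, h: True, s: False}
  {h: True, s: False, b: False}
  {b: True, h: True, s: True}
  {h: True, s: True, b: False}
  {b: True, s: False, h: False}


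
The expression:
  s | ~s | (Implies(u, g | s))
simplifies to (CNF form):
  True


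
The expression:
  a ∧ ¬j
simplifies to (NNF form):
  a ∧ ¬j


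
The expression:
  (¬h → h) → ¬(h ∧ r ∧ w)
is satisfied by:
  {w: False, r: False, h: False}
  {h: True, w: False, r: False}
  {r: True, w: False, h: False}
  {h: True, r: True, w: False}
  {w: True, h: False, r: False}
  {h: True, w: True, r: False}
  {r: True, w: True, h: False}


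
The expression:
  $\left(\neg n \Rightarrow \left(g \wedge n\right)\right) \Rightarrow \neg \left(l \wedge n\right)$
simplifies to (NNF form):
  $\neg l \vee \neg n$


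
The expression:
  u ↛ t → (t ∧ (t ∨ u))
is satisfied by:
  {t: True, u: False}
  {u: False, t: False}
  {u: True, t: True}


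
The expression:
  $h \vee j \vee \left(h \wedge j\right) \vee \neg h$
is always true.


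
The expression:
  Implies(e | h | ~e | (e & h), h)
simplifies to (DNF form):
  h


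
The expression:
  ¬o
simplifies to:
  ¬o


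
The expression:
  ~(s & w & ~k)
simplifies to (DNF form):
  k | ~s | ~w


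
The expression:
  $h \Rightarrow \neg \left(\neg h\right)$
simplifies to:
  $\text{True}$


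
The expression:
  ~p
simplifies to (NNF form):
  ~p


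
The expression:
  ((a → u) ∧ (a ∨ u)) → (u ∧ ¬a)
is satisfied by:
  {u: False, a: False}
  {a: True, u: False}
  {u: True, a: False}


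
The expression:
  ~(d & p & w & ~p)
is always true.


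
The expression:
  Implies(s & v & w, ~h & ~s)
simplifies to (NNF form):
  ~s | ~v | ~w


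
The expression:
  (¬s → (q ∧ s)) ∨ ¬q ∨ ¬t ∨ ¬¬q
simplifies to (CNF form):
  True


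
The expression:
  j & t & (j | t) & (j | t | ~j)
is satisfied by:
  {t: True, j: True}


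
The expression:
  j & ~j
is never true.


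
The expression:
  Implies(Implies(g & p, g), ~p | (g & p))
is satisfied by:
  {g: True, p: False}
  {p: False, g: False}
  {p: True, g: True}


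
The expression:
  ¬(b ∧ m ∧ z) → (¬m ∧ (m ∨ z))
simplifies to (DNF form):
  (b ∧ z) ∨ (z ∧ ¬m)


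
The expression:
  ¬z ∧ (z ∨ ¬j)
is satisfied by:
  {z: False, j: False}


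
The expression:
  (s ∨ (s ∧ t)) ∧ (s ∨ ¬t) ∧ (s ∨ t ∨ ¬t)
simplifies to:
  s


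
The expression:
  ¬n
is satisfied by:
  {n: False}


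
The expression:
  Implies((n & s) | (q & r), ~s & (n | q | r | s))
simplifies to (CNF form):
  (~n | ~s) & (~n | ~q | ~s) & (~n | ~r | ~s) & (~q | ~r | ~s)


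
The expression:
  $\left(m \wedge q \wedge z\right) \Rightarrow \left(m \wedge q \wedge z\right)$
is always true.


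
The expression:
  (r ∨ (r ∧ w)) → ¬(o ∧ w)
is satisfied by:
  {w: False, o: False, r: False}
  {r: True, w: False, o: False}
  {o: True, w: False, r: False}
  {r: True, o: True, w: False}
  {w: True, r: False, o: False}
  {r: True, w: True, o: False}
  {o: True, w: True, r: False}


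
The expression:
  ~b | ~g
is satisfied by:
  {g: False, b: False}
  {b: True, g: False}
  {g: True, b: False}


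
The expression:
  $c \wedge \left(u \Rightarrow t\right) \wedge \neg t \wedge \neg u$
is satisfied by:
  {c: True, u: False, t: False}


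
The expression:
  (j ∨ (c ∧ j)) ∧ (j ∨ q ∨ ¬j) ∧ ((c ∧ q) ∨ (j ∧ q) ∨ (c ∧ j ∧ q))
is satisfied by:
  {j: True, q: True}


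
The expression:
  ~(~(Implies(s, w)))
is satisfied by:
  {w: True, s: False}
  {s: False, w: False}
  {s: True, w: True}


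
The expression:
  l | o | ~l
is always true.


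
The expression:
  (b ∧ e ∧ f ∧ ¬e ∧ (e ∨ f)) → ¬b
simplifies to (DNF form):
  True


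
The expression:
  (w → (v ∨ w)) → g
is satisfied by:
  {g: True}


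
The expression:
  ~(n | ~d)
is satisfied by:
  {d: True, n: False}


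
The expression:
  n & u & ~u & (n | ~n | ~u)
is never true.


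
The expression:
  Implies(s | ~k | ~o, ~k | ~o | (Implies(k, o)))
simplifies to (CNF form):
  True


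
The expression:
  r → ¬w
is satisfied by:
  {w: False, r: False}
  {r: True, w: False}
  {w: True, r: False}


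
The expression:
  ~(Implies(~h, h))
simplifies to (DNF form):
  ~h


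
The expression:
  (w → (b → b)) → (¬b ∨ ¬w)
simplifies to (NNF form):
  ¬b ∨ ¬w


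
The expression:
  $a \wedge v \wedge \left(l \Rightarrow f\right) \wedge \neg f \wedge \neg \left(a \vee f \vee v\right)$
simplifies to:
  $\text{False}$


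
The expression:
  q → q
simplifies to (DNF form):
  True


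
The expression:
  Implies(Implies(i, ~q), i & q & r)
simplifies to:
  i & q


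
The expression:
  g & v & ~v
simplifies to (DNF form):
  False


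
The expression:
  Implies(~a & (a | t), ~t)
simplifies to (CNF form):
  a | ~t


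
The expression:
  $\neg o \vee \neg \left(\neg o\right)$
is always true.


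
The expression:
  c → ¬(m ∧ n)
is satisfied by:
  {m: False, n: False, c: False}
  {c: True, m: False, n: False}
  {n: True, m: False, c: False}
  {c: True, n: True, m: False}
  {m: True, c: False, n: False}
  {c: True, m: True, n: False}
  {n: True, m: True, c: False}


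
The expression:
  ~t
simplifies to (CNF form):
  ~t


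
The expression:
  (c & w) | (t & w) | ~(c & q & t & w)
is always true.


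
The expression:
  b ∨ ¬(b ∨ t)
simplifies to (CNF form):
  b ∨ ¬t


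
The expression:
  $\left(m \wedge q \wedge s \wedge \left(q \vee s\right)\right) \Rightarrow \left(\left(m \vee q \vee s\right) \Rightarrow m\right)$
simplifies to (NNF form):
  $\text{True}$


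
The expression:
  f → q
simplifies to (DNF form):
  q ∨ ¬f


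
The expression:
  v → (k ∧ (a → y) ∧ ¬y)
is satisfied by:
  {k: True, y: False, v: False, a: False}
  {k: False, y: False, v: False, a: False}
  {a: True, k: True, y: False, v: False}
  {a: True, k: False, y: False, v: False}
  {y: True, k: True, a: False, v: False}
  {y: True, a: False, k: False, v: False}
  {a: True, y: True, k: True, v: False}
  {a: True, y: True, k: False, v: False}
  {v: True, y: False, k: True, a: False}


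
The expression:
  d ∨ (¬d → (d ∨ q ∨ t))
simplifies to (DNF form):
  d ∨ q ∨ t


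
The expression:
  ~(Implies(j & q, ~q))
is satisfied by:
  {j: True, q: True}


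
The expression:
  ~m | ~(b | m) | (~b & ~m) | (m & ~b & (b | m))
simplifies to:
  ~b | ~m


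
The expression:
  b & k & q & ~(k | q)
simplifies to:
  False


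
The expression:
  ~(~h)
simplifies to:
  h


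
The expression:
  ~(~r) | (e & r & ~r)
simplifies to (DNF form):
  r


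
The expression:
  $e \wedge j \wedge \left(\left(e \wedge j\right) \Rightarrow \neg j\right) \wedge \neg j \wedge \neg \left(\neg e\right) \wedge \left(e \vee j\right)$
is never true.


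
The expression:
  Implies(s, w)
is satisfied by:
  {w: True, s: False}
  {s: False, w: False}
  {s: True, w: True}


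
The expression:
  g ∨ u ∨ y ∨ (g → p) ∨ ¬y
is always true.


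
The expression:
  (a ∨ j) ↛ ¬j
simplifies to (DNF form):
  j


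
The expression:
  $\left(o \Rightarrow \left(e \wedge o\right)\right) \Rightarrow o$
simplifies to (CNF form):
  $o$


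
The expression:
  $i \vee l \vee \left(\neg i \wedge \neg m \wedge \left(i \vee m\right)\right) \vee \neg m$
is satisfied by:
  {i: True, l: True, m: False}
  {i: True, m: False, l: False}
  {l: True, m: False, i: False}
  {l: False, m: False, i: False}
  {i: True, l: True, m: True}
  {i: True, m: True, l: False}
  {l: True, m: True, i: False}


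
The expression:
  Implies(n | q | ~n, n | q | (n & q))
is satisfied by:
  {n: True, q: True}
  {n: True, q: False}
  {q: True, n: False}


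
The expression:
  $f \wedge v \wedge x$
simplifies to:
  $f \wedge v \wedge x$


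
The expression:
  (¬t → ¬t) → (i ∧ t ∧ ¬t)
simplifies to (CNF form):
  False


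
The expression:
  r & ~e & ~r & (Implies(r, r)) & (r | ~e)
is never true.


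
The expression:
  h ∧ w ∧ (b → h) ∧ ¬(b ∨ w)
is never true.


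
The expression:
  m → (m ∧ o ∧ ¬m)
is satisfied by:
  {m: False}


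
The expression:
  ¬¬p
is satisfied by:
  {p: True}


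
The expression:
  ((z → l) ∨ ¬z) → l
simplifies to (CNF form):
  l ∨ z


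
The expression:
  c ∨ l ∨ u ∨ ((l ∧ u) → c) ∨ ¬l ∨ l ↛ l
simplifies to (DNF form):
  True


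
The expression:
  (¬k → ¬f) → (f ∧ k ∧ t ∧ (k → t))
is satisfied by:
  {t: True, f: True, k: False}
  {f: True, k: False, t: False}
  {t: True, k: True, f: True}


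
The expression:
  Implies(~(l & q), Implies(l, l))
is always true.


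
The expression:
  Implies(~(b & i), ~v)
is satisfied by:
  {i: True, b: True, v: False}
  {i: True, b: False, v: False}
  {b: True, i: False, v: False}
  {i: False, b: False, v: False}
  {i: True, v: True, b: True}


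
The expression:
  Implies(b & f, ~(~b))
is always true.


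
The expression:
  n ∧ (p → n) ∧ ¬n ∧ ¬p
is never true.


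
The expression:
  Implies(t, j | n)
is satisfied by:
  {n: True, j: True, t: False}
  {n: True, j: False, t: False}
  {j: True, n: False, t: False}
  {n: False, j: False, t: False}
  {n: True, t: True, j: True}
  {n: True, t: True, j: False}
  {t: True, j: True, n: False}


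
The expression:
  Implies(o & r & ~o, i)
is always true.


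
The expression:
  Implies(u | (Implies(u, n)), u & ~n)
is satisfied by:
  {u: True, n: False}


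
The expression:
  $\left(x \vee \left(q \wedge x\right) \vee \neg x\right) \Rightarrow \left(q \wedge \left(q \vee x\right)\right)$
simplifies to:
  $q$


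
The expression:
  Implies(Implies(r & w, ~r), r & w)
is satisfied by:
  {r: True, w: True}


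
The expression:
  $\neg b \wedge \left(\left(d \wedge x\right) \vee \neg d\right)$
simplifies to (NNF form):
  $\neg b \wedge \left(x \vee \neg d\right)$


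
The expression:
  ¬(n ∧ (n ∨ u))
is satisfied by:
  {n: False}


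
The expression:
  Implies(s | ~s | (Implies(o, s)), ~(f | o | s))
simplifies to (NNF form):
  ~f & ~o & ~s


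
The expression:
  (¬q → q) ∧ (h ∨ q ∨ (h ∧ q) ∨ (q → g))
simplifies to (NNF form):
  q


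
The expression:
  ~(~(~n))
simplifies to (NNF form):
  ~n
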